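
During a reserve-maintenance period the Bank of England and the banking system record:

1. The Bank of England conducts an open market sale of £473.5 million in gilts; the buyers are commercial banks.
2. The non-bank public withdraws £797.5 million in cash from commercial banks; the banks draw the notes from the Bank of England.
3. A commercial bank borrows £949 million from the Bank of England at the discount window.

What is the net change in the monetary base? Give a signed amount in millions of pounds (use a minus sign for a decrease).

OMO sale (to banks) £473.5 million: Bank of England balance sheet contracts → −£473.5M.
Currency withdrawal £797.5 million: just a shift between currency and reserves — both are base money → 0.
Discount-window loan £949 million: Bank of England balance sheet expands → +£949M.
Net: −473.5 + 0 + 949 = +£475.5 million.

+£475.5 million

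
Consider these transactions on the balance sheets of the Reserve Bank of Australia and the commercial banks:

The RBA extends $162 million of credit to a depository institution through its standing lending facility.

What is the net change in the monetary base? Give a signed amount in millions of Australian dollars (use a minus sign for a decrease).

Discount-window loan $162 million: RBA balance sheet expands → +$162M.

+$162 million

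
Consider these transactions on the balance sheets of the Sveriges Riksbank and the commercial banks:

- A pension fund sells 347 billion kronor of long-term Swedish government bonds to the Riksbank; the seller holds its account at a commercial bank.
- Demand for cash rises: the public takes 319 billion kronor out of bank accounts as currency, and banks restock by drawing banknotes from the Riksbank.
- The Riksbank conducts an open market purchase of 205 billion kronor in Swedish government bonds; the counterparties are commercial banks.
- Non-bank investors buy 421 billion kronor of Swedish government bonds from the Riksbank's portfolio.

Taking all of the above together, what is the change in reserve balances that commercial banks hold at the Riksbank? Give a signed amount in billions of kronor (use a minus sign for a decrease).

-188 billion

Asset purchase (from non-banks) 347 billion kronor: the Riksbank pays by crediting reserve accounts → +347B.
Currency withdrawal 319 billion kronor: banks swap reserves for currency → −319B.
OMO purchase (from banks) 205 billion kronor: the Riksbank pays by crediting reserve accounts → +205B.
Asset sale (to non-banks) 421 billion kronor: the non-bank buyers' banks settle from reserves → −421B.
Net: 347 − 319 + 205 − 421 = -188 billion.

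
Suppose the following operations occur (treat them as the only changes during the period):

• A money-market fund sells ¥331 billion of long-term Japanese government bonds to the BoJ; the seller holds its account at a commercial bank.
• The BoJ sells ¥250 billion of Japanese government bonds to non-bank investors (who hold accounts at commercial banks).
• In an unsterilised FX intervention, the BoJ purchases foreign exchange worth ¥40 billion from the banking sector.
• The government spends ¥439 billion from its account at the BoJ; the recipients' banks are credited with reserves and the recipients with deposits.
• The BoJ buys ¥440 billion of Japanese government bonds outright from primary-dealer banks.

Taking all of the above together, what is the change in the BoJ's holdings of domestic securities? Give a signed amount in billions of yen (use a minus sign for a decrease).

+¥521 billion

BoJ balance sheet:
  Assets:      Securities +¥521B, Foreign assets +¥40B
  Liabilities: Bank reserves +¥1000B, Government deposits −¥439B
So the change in the BoJ's holdings of domestic securities is +¥521 billion.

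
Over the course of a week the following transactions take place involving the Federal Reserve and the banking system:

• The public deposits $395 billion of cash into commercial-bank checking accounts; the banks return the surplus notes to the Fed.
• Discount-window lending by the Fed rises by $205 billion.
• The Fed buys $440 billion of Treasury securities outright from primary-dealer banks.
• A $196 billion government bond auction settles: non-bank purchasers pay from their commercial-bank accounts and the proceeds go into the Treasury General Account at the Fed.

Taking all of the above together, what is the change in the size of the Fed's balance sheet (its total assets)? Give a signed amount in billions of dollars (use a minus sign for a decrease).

Currency deposit $395 billion: only the composition of liabilities changes → 0.
Discount-window loan $205 billion: a Fed asset is acquired → +$205B.
OMO purchase (from banks) $440 billion: a Fed asset is acquired → +$440B.
Government account inflow $196 billion: only the composition of liabilities changes → 0.
Net: 0 + 205 + 440 + 0 = +$645 billion.

+$645 billion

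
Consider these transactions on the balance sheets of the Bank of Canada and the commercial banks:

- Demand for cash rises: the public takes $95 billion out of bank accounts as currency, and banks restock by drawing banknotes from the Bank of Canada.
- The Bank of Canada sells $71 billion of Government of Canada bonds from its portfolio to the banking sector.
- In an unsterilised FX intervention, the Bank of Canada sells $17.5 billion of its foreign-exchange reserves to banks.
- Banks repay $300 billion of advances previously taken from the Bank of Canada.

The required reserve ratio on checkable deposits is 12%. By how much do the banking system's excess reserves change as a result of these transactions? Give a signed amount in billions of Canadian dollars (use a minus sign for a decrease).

Currency withdrawal $95 billion: reserves −$95B, deposits −$95B.
OMO sale (to banks) $71 billion: reserves −$71B, deposits 0.
FX sale $17.5 billion: reserves −$17.5B, deposits 0.
Discount-window repayment $300 billion: reserves −$300B, deposits 0.
Totals: Δreserves = −$483.5B, Δdeposits = −$95B.
Δrequired reserves = 12% × −$95B = −$11.4B.
Δexcess reserves = Δreserves − Δrequired = −$483.5B − (−$11.4B) = -$472.1 billion.

-$472.1 billion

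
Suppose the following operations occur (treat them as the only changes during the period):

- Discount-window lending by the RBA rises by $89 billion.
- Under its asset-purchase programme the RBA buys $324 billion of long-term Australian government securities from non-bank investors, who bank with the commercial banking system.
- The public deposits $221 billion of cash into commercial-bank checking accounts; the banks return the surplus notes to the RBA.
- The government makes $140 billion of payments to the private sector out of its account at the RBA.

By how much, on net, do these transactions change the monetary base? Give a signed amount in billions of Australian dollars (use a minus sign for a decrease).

+$553 billion

RBA balance sheet:
  Assets:      Securities +$324B, Loans to banks +$89B
  Liabilities: Bank reserves +$774B, Currency in circulation −$221B, Government deposits −$140B
Commercial banking system:
  Assets:      Reserves at CB +$774B
  Liabilities: Checkable deposits +$685B, Borrowings from CB +$89B
Monetary base = currency + reserves: −$221B + (+$774B) = +$553 billion.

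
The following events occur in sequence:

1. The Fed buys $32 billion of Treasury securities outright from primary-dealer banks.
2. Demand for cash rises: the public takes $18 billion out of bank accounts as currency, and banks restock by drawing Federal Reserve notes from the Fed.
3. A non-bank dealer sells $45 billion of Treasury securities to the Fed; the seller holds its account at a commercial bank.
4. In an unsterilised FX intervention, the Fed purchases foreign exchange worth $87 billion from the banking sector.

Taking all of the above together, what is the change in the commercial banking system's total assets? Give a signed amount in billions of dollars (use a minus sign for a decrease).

Fed balance sheet:
  Assets:      Securities +$77B, Foreign assets +$87B
  Liabilities: Bank reserves +$146B, Currency in circulation +$18B
Commercial banking system:
  Assets:      Reserves at CB +$146B, Securities −$32B, Foreign assets −$87B
  Liabilities: Checkable deposits +$27B
Change in total bank assets = +$27 billion.

+$27 billion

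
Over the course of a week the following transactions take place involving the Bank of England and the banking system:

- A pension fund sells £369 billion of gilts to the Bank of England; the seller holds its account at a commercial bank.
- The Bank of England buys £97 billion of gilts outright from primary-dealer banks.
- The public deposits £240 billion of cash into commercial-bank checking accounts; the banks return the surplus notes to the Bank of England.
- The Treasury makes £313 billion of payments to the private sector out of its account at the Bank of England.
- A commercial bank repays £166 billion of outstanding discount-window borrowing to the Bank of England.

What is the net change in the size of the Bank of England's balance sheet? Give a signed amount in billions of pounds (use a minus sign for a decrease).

+£300 billion

Asset purchase (from non-banks) £369 billion: a Bank of England asset is acquired → +£369B.
OMO purchase (from banks) £97 billion: a Bank of England asset is acquired → +£97B.
Currency deposit £240 billion: only the composition of liabilities changes → 0.
Government spending £313 billion: only the composition of liabilities changes → 0.
Discount-window repayment £166 billion: a Bank of England asset is shed → −£166B.
Net: 369 + 97 + 0 + 0 − 166 = +£300 billion.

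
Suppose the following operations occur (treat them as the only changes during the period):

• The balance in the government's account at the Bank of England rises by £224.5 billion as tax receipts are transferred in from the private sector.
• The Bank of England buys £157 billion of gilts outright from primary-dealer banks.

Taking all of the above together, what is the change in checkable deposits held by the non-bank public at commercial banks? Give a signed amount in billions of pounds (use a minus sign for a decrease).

-£224.5 billion

Government account inflow £224.5 billion: non-bank counterparties' bank balances fall → −£224.5B.
OMO purchase (from banks) £157 billion: the counterparty is a bank, so public deposits are unchanged → 0.
Net: −224.5 + 0 = -£224.5 billion.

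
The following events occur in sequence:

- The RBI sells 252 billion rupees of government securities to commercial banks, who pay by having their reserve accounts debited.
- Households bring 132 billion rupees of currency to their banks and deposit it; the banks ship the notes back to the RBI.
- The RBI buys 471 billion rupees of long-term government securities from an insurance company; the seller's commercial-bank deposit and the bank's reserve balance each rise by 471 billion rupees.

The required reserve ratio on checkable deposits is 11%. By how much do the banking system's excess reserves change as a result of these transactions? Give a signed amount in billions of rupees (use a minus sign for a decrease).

+284.67 billion

OMO sale (to banks) 252 billion rupees: reserves −252B, deposits 0.
Currency deposit 132 billion rupees: reserves +132B, deposits +132B.
Asset purchase (from non-banks) 471 billion rupees: reserves +471B, deposits +471B.
Totals: Δreserves = +351B, Δdeposits = +603B.
Δrequired reserves = 11% × +603B = +66.33B.
Δexcess reserves = Δreserves − Δrequired = +351B − (+66.33B) = +284.67 billion.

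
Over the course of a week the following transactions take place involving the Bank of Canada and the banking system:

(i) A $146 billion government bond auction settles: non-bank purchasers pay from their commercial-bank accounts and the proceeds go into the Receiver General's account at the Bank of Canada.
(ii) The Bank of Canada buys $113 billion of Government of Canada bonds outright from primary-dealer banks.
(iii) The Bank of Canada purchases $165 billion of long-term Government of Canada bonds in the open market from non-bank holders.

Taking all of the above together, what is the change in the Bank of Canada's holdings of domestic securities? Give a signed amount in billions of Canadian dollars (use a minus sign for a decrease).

Government account inflow $146 billion: the Bank of Canada's securities portfolio is untouched → 0.
OMO purchase (from banks) $113 billion: securities added to the Bank of Canada's portfolio → +$113B.
Asset purchase (from non-banks) $165 billion: securities added to the Bank of Canada's portfolio → +$165B.
Net: 0 + 113 + 165 = +$278 billion.

+$278 billion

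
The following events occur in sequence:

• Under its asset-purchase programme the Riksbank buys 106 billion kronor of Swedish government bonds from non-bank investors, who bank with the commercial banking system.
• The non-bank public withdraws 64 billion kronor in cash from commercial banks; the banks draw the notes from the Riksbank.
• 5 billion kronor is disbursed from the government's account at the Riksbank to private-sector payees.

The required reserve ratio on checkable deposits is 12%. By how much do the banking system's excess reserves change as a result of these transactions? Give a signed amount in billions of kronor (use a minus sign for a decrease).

Asset purchase (from non-banks) 106 billion kronor: reserves +106B, deposits +106B.
Currency withdrawal 64 billion kronor: reserves −64B, deposits −64B.
Government spending 5 billion kronor: reserves +5B, deposits +5B.
Totals: Δreserves = +47B, Δdeposits = +47B.
Δrequired reserves = 12% × +47B = +5.64B.
Δexcess reserves = Δreserves − Δrequired = +47B − (+5.64B) = +41.36 billion.

+41.36 billion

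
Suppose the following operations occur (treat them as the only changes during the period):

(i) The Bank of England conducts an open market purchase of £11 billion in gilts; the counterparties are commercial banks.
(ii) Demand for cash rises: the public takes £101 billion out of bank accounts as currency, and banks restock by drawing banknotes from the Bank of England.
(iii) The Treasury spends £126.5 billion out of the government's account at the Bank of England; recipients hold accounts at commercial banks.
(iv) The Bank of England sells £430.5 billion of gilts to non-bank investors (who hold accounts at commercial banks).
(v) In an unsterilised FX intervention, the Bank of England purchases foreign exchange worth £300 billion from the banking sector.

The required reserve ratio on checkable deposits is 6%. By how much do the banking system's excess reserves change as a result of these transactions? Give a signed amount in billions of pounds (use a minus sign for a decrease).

OMO purchase (from banks) £11 billion: reserves +£11B, deposits 0.
Currency withdrawal £101 billion: reserves −£101B, deposits −£101B.
Government spending £126.5 billion: reserves +£126.5B, deposits +£126.5B.
Asset sale (to non-banks) £430.5 billion: reserves −£430.5B, deposits −£430.5B.
FX purchase £300 billion: reserves +£300B, deposits 0.
Totals: Δreserves = −£94B, Δdeposits = −£405B.
Δrequired reserves = 6% × −£405B = −£24.3B.
Δexcess reserves = Δreserves − Δrequired = −£94B − (−£24.3B) = -£69.7 billion.

-£69.7 billion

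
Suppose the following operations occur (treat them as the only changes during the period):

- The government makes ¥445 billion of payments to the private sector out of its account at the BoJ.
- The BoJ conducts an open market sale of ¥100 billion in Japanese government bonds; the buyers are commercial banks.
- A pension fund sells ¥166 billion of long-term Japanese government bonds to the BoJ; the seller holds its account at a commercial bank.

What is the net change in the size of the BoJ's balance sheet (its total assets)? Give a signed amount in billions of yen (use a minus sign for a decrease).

Government spending ¥445 billion: only the composition of liabilities changes → 0.
OMO sale (to banks) ¥100 billion: a BoJ asset is shed → −¥100B.
Asset purchase (from non-banks) ¥166 billion: a BoJ asset is acquired → +¥166B.
Net: 0 − 100 + 166 = +¥66 billion.

+¥66 billion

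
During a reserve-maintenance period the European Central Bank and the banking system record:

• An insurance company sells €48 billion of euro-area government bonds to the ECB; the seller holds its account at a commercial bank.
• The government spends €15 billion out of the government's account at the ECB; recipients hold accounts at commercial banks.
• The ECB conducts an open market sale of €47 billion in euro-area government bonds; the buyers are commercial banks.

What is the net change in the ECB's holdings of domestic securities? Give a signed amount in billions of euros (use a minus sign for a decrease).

Asset purchase (from non-banks) €48 billion: securities added to the ECB's portfolio → +€48B.
Government spending €15 billion: the ECB's securities portfolio is untouched → 0.
OMO sale (to banks) €47 billion: securities removed from the ECB's portfolio → −€47B.
Net: 48 + 0 − 47 = +€1 billion.

+€1 billion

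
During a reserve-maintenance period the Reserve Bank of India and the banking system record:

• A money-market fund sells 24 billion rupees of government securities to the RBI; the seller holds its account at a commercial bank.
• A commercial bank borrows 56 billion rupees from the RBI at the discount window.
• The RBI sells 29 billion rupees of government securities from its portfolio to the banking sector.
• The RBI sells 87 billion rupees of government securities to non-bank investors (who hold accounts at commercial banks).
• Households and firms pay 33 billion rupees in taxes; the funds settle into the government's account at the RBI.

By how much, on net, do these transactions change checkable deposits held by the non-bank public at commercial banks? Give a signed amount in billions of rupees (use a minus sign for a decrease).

Asset purchase (from non-banks) 24 billion rupees: non-bank counterparties' bank balances rise → +24B.
Discount-window loan 56 billion rupees: the counterparty is a bank, so public deposits are unchanged → 0.
OMO sale (to banks) 29 billion rupees: the counterparty is a bank, so public deposits are unchanged → 0.
Asset sale (to non-banks) 87 billion rupees: non-bank counterparties' bank balances fall → −87B.
Government account inflow 33 billion rupees: non-bank counterparties' bank balances fall → −33B.
Net: 24 + 0 + 0 − 87 − 33 = -96 billion.

-96 billion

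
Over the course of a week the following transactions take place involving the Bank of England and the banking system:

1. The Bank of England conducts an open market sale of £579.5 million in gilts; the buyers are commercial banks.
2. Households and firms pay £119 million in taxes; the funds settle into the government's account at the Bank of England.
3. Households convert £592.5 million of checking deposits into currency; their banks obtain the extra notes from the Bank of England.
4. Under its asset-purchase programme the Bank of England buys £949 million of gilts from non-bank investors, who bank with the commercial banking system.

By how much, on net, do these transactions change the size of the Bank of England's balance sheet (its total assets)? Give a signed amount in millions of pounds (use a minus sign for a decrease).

OMO sale (to banks) £579.5 million: a Bank of England asset is shed → −£579.5M.
Government account inflow £119 million: only the composition of liabilities changes → 0.
Currency withdrawal £592.5 million: only the composition of liabilities changes → 0.
Asset purchase (from non-banks) £949 million: a Bank of England asset is acquired → +£949M.
Net: −579.5 + 0 + 0 + 949 = +£369.5 million.

+£369.5 million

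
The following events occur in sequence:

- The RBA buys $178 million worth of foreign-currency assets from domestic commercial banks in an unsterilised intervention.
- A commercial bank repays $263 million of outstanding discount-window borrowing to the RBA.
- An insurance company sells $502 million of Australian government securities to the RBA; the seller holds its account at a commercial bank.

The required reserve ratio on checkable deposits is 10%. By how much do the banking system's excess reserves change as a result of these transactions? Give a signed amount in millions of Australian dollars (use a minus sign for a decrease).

FX purchase $178 million: reserves +$178M, deposits 0.
Discount-window repayment $263 million: reserves −$263M, deposits 0.
Asset purchase (from non-banks) $502 million: reserves +$502M, deposits +$502M.
Totals: Δreserves = +$417M, Δdeposits = +$502M.
Δrequired reserves = 10% × +$502M = +$50.2M.
Δexcess reserves = Δreserves − Δrequired = +$417M − (+$50.2M) = +$366.8 million.

+$366.8 million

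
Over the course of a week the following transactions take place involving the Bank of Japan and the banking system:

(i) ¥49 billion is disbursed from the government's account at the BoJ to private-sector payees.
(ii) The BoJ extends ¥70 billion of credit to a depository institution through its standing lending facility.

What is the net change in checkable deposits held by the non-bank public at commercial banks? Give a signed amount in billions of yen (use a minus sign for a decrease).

+¥49 billion

Government spending ¥49 billion: non-bank counterparties' bank balances rise → +¥49B.
Discount-window loan ¥70 billion: the counterparty is a bank, so public deposits are unchanged → 0.
Net: 49 + 0 = +¥49 billion.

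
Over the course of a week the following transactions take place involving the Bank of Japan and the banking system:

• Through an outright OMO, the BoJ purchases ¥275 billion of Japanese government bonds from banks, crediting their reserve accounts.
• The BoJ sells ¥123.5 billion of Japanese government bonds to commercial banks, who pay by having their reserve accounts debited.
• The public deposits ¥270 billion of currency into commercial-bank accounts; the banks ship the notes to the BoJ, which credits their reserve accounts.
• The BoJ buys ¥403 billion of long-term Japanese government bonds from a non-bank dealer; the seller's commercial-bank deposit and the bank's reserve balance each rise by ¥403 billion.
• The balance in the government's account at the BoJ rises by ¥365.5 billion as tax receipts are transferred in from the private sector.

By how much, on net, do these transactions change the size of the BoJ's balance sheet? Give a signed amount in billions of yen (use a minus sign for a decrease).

+¥554.5 billion

OMO purchase (from banks) ¥275 billion: a BoJ asset is acquired → +¥275B.
OMO sale (to banks) ¥123.5 billion: a BoJ asset is shed → −¥123.5B.
Currency deposit ¥270 billion: only the composition of liabilities changes → 0.
Asset purchase (from non-banks) ¥403 billion: a BoJ asset is acquired → +¥403B.
Government account inflow ¥365.5 billion: only the composition of liabilities changes → 0.
Net: 275 − 123.5 + 0 + 403 + 0 = +¥554.5 billion.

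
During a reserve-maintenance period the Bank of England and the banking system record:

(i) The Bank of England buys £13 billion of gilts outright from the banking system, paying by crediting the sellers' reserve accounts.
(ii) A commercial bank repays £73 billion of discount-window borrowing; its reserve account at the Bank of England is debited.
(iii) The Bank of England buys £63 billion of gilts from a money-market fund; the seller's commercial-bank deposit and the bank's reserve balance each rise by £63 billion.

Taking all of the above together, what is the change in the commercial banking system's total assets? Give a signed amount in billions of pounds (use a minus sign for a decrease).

-£10 billion

Bank of England balance sheet:
  Assets:      Securities +£76B, Loans to banks −£73B
  Liabilities: Bank reserves +£3B
Commercial banking system:
  Assets:      Reserves at CB +£3B, Securities −£13B
  Liabilities: Checkable deposits +£63B, Borrowings from CB −£73B
Change in total bank assets = -£10 billion.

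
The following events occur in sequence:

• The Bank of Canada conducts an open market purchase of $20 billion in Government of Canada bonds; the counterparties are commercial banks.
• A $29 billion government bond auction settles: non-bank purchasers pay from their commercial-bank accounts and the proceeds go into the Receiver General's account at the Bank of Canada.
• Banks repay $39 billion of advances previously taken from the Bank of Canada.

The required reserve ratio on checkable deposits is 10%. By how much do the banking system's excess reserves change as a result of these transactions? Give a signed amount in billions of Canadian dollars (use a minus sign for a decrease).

OMO purchase (from banks) $20 billion: reserves +$20B, deposits 0.
Government account inflow $29 billion: reserves −$29B, deposits −$29B.
Discount-window repayment $39 billion: reserves −$39B, deposits 0.
Totals: Δreserves = −$48B, Δdeposits = −$29B.
Δrequired reserves = 10% × −$29B = −$2.9B.
Δexcess reserves = Δreserves − Δrequired = −$48B − (−$2.9B) = -$45.1 billion.

-$45.1 billion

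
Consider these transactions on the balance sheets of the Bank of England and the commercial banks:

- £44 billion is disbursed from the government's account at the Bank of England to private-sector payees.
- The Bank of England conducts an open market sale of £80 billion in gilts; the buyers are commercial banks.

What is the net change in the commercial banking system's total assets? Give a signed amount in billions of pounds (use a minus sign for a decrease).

Government spending £44 billion: bank balance sheets expand → +£44B.
OMO sale (to banks) £80 billion: just an asset swap on bank balance sheets → 0.
Net: 44 + 0 = +£44 billion.

+£44 billion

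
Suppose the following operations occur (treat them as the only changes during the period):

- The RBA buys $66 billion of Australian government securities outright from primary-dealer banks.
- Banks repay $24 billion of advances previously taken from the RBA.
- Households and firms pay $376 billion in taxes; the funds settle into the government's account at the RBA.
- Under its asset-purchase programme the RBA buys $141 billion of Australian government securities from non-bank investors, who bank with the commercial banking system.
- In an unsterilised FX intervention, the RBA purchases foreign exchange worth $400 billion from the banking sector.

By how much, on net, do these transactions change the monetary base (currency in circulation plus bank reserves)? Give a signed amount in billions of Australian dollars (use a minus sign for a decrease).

+$207 billion

OMO purchase (from banks) $66 billion: RBA balance sheet expands → +$66B.
Discount-window repayment $24 billion: RBA balance sheet contracts → −$24B.
Government account inflow $376 billion: reserves shift to a non-base liability → −$376B.
Asset purchase (from non-banks) $141 billion: RBA balance sheet expands → +$141B.
FX purchase $400 billion: RBA balance sheet expands → +$400B.
Net: 66 − 24 − 376 + 141 + 400 = +$207 billion.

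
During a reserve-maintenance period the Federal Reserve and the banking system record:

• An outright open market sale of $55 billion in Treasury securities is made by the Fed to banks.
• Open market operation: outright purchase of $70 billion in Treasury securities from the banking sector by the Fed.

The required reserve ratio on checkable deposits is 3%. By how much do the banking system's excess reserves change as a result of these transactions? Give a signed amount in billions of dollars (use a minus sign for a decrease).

OMO sale (to banks) $55 billion: reserves −$55B, deposits 0.
OMO purchase (from banks) $70 billion: reserves +$70B, deposits 0.
Totals: Δreserves = +$15B, Δdeposits = 0.
Δrequired reserves = 3% × 0 = 0.
Δexcess reserves = Δreserves − Δrequired = +$15B − (0) = +$15 billion.

+$15 billion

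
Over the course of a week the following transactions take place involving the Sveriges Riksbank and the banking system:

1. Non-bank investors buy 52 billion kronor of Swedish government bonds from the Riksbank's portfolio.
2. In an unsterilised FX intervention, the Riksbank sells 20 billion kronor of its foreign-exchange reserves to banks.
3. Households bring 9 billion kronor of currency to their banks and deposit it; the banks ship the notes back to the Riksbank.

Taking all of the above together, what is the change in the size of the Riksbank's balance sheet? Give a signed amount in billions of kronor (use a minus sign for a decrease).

-72 billion

Asset sale (to non-banks) 52 billion kronor: a Riksbank asset is shed → −52B.
FX sale 20 billion kronor: a Riksbank asset is shed → −20B.
Currency deposit 9 billion kronor: only the composition of liabilities changes → 0.
Net: −52 − 20 + 0 = -72 billion.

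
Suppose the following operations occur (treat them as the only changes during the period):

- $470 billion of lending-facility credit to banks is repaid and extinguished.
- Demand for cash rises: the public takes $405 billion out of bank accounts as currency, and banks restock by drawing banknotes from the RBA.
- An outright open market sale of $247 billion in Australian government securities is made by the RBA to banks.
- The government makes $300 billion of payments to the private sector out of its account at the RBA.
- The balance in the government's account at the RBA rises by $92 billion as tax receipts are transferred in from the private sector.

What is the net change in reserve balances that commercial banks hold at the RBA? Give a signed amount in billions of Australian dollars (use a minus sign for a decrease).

-$914 billion

Discount-window repayment $470 billion: repayment is debited from reserves → −$470B.
Currency withdrawal $405 billion: banks swap reserves for currency → −$405B.
OMO sale (to banks) $247 billion: the buying banks pay out of their reserve balances → −$247B.
Government spending $300 billion: government payments flow into bank reserve accounts → +$300B.
Government account inflow $92 billion: funds move from bank reserves into the government account → −$92B.
Net: −470 − 405 − 247 + 300 − 92 = -$914 billion.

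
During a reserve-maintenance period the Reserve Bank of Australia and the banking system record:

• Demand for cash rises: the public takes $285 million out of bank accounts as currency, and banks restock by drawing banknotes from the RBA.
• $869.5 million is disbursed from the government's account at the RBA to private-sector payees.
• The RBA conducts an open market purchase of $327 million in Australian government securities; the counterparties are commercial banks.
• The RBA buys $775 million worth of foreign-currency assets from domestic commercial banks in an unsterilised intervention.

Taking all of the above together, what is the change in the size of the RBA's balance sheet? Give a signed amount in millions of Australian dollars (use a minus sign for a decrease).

+$1102 million

RBA balance sheet:
  Assets:      Securities +$327M, Foreign assets +$775M
  Liabilities: Bank reserves +$1686.5M, Currency in circulation +$285M, Government deposits −$869.5M
Change in total RBA assets = +$1102 million.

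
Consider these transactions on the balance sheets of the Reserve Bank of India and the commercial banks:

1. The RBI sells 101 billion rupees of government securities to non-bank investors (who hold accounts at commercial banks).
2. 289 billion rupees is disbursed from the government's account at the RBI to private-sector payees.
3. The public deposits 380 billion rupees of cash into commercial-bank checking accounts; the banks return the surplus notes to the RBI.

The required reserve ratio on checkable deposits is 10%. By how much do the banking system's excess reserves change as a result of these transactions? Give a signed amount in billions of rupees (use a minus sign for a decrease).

+511.2 billion

Asset sale (to non-banks) 101 billion rupees: reserves −101B, deposits −101B.
Government spending 289 billion rupees: reserves +289B, deposits +289B.
Currency deposit 380 billion rupees: reserves +380B, deposits +380B.
Totals: Δreserves = +568B, Δdeposits = +568B.
Δrequired reserves = 10% × +568B = +56.8B.
Δexcess reserves = Δreserves − Δrequired = +568B − (+56.8B) = +511.2 billion.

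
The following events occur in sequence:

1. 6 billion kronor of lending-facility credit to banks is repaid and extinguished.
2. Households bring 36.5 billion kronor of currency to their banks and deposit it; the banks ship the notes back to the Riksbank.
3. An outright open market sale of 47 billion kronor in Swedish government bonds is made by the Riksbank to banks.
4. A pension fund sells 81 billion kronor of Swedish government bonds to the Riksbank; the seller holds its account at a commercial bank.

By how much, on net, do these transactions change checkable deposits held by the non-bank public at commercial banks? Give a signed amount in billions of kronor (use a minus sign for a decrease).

Discount-window repayment 6 billion kronor: the counterparty is a bank, so public deposits are unchanged → 0.
Currency deposit 36.5 billion kronor: non-bank counterparties' bank balances rise → +36.5B.
OMO sale (to banks) 47 billion kronor: the counterparty is a bank, so public deposits are unchanged → 0.
Asset purchase (from non-banks) 81 billion kronor: non-bank counterparties' bank balances rise → +81B.
Net: 0 + 36.5 + 0 + 81 = +117.5 billion.

+117.5 billion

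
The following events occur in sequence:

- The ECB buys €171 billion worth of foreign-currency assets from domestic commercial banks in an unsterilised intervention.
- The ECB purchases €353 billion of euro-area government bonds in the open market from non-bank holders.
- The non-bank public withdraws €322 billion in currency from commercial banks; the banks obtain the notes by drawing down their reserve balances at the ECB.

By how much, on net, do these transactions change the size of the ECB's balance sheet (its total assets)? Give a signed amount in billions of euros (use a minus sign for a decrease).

FX purchase €171 billion: an ECB asset is acquired → +€171B.
Asset purchase (from non-banks) €353 billion: an ECB asset is acquired → +€353B.
Currency withdrawal €322 billion: only the composition of liabilities changes → 0.
Net: 171 + 353 + 0 = +€524 billion.

+€524 billion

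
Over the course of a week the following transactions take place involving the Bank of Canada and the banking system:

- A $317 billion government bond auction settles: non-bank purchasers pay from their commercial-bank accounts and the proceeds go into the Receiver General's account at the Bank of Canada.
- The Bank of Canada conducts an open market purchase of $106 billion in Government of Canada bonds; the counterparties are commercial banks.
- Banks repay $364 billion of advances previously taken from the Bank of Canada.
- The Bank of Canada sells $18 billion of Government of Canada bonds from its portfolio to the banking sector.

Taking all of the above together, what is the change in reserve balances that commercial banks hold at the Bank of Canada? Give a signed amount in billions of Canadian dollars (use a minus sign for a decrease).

Bank of Canada balance sheet:
  Assets:      Securities +$88B, Loans to banks −$364B
  Liabilities: Bank reserves −$593B, Government deposits +$317B
Commercial banking system:
  Assets:      Reserves at CB −$593B, Securities −$88B
  Liabilities: Checkable deposits −$317B, Borrowings from CB −$364B
So the change in reserve balances that commercial banks hold at the Bank of Canada is -$593 billion.

-$593 billion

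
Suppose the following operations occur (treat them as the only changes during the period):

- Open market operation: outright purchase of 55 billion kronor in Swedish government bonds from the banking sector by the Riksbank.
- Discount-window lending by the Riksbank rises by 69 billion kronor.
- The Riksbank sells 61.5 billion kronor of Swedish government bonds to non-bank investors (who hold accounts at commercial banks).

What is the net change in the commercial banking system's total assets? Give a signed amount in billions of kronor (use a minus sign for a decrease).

OMO purchase (from banks) 55 billion kronor: just an asset swap on bank balance sheets → 0.
Discount-window loan 69 billion kronor: bank balance sheets expand → +69B.
Asset sale (to non-banks) 61.5 billion kronor: bank balance sheets shrink → −61.5B.
Net: 0 + 69 − 61.5 = +7.5 billion.

+7.5 billion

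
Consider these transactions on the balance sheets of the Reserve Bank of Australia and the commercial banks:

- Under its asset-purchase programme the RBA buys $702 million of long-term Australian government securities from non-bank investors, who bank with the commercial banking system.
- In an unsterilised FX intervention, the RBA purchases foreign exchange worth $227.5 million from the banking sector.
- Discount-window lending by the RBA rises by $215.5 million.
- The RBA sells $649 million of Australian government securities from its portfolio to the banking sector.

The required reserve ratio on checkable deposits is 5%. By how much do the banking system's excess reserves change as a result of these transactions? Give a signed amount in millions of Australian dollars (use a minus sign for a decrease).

Asset purchase (from non-banks) $702 million: reserves +$702M, deposits +$702M.
FX purchase $227.5 million: reserves +$227.5M, deposits 0.
Discount-window loan $215.5 million: reserves +$215.5M, deposits 0.
OMO sale (to banks) $649 million: reserves −$649M, deposits 0.
Totals: Δreserves = +$496M, Δdeposits = +$702M.
Δrequired reserves = 5% × +$702M = +$35.1M.
Δexcess reserves = Δreserves − Δrequired = +$496M − (+$35.1M) = +$460.9 million.

+$460.9 million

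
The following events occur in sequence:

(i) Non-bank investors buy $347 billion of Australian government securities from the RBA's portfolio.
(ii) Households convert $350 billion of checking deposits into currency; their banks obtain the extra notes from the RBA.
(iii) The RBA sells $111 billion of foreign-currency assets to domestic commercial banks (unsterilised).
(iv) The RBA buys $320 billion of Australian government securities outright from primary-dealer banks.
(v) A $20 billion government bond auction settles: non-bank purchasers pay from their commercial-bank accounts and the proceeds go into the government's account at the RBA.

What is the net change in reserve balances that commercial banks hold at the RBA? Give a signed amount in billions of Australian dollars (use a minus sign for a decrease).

-$508 billion

RBA balance sheet:
  Assets:      Securities −$27B, Foreign assets −$111B
  Liabilities: Bank reserves −$508B, Currency in circulation +$350B, Government deposits +$20B
Commercial banking system:
  Assets:      Reserves at CB −$508B, Securities −$320B, Foreign assets +$111B
  Liabilities: Checkable deposits −$717B
So the change in reserve balances that commercial banks hold at the RBA is -$508 billion.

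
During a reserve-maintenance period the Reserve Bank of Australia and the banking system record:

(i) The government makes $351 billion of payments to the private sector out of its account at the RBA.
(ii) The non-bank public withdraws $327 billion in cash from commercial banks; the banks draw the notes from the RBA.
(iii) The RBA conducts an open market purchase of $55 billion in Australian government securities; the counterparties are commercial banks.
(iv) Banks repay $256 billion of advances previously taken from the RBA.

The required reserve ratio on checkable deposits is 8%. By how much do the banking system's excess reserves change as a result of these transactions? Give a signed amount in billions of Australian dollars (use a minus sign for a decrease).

-$178.92 billion

Government spending $351 billion: reserves +$351B, deposits +$351B.
Currency withdrawal $327 billion: reserves −$327B, deposits −$327B.
OMO purchase (from banks) $55 billion: reserves +$55B, deposits 0.
Discount-window repayment $256 billion: reserves −$256B, deposits 0.
Totals: Δreserves = −$177B, Δdeposits = +$24B.
Δrequired reserves = 8% × +$24B = +$1.92B.
Δexcess reserves = Δreserves − Δrequired = −$177B − (+$1.92B) = -$178.92 billion.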